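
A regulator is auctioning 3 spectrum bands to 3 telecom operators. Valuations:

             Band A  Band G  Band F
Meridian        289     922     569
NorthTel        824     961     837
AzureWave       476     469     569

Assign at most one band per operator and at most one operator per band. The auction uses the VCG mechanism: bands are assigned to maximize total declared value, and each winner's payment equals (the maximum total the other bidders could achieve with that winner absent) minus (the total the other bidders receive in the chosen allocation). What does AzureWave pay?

AzureWave pays $13M.

Efficient allocation: Meridian→Band G ($922M), NorthTel→Band A ($824M), AzureWave→Band F ($569M); total welfare W = $2315M.
AzureWave receives Band F at value $569M, so the others get W − 569 = $1746M.
Without AzureWave: best allocation of the remaining 2 bidders over all 3 bands is Meridian→Band G ($922M), NorthTel→Band F ($837M), total $1759M.
VCG payment = (others' best without AzureWave) − (others' welfare with AzureWave) = 1759 − 1746 = $13M.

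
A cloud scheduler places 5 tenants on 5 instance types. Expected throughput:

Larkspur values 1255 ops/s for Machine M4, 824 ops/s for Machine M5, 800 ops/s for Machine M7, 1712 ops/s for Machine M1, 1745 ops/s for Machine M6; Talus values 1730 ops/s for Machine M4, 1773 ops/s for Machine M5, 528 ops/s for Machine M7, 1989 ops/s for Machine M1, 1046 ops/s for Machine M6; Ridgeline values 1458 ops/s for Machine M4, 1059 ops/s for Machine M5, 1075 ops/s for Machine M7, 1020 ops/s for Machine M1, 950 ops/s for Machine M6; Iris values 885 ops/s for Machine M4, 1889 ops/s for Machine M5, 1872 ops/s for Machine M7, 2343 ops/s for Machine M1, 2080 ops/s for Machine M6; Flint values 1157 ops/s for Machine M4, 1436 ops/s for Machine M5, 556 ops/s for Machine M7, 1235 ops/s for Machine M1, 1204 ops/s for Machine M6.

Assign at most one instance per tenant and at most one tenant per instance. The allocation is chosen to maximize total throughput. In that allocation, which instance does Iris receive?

Iris receives Machine M7.

This is a one-to-one assignment (maximum-weight bipartite matching).
Optimal: Larkspur→Machine M6 (1745 ops/s), Talus→Machine M1 (1989 ops/s), Ridgeline→Machine M4 (1458 ops/s), Iris→Machine M7 (1872 ops/s), Flint→Machine M5 (1436 ops/s) — total 1745+1989+1458+1872+1436 = 8500 ops/s.
Max-entry greedy (repeatedly take the single best remaining cell) gives 7875 ops/s, worse by 625.
Next-best assignment: Larkspur→Machine M6, Talus→Machine M4, Ridgeline→Machine M7, Iris→Machine M1, Flint→Machine M5 = 8329 ops/s.
Iris's own top instance is Machine M1 (2343 ops/s), but forcing Iris→Machine M1 and reassigning the rest optimally gives only 8329 ops/s — worse by 171.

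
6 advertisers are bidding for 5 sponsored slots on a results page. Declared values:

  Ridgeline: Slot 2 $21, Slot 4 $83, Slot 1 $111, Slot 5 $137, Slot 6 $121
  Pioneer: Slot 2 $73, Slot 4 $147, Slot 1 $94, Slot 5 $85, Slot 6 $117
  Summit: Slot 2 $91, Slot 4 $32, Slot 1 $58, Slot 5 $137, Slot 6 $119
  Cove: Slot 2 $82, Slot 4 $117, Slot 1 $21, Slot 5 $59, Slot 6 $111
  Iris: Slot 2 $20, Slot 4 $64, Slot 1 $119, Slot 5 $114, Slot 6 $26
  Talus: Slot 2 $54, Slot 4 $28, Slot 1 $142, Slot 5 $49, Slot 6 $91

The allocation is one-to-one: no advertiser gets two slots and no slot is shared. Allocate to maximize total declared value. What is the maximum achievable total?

This is a one-to-one assignment (maximum-weight bipartite matching).
Optimal: Cove→Slot 2 ($82), Pioneer→Slot 4 ($147), Talus→Slot 1 ($142), Summit→Slot 5 ($137), Ridgeline→Slot 6 ($121) — total 82+147+142+137+121 = $629.
Next-best assignment: Summit→Slot 2, Pioneer→Slot 4, Talus→Slot 1, Ridgeline→Slot 5, Cove→Slot 6 = $628.
Checked against all permutations: $629 is optimal.

Maximum total: $629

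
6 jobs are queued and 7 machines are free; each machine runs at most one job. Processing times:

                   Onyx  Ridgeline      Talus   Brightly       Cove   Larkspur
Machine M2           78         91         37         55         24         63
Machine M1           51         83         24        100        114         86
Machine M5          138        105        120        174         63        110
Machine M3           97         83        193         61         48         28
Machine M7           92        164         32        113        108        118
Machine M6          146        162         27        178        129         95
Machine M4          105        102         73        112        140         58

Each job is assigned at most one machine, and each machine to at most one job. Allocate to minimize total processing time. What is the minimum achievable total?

Minimum total: 326 min

Optimal: Onyx→Machine M1 (51 min), Ridgeline→Machine M5 (105 min), Talus→Machine M6 (27 min), Brightly→Machine M3 (61 min), Cove→Machine M2 (24 min), Larkspur→Machine M4 (58 min) — total 51+105+27+61+24+58 = 326 min.
Row-greedy (each job in turn takes its cheapest remaining machine) gives 337 min, worse by 11.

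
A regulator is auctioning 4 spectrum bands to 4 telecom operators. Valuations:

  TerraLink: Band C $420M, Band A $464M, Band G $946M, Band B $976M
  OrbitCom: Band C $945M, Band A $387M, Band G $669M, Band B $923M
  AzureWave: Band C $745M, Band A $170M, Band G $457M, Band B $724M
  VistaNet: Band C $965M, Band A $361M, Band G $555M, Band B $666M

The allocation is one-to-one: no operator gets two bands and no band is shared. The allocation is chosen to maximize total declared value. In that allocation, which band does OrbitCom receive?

OrbitCom receives Band A.

Optimal: TerraLink→Band G ($946M), OrbitCom→Band A ($387M), AzureWave→Band B ($724M), VistaNet→Band C ($965M) — total 946+387+724+965 = $3022M.
Max-entry greedy (repeatedly take the single best remaining cell) gives $2780M, worse by 242.
Next-best assignment: TerraLink→Band G, OrbitCom→Band B, AzureWave→Band A, VistaNet→Band C = $3004M.
Swapping OrbitCom↔AzureWave (OrbitCom→Band B $923M, AzureWave→Band A $170M) loses 18.
Every other assignment is strictly worse.
OrbitCom's own top band is Band C ($945M), but forcing OrbitCom→Band C and reassigning the rest optimally gives only $2976M — worse by 46.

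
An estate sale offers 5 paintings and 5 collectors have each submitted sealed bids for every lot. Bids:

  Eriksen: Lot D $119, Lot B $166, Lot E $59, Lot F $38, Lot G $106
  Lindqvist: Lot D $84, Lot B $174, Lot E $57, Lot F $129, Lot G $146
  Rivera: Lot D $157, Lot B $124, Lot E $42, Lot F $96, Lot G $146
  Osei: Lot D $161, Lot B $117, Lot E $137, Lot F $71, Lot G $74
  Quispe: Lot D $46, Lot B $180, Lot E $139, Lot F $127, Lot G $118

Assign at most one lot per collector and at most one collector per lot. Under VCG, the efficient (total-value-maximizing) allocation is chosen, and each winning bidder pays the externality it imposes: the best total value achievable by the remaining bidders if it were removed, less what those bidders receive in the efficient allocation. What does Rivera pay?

Efficient allocation: Eriksen→Lot B ($166), Lindqvist→Lot F ($129), Rivera→Lot G ($146), Osei→Lot D ($161), Quispe→Lot E ($139); total welfare W = $741.
Rivera receives Lot G at value $146, so the others get W − 146 = $595.
Without Rivera: best allocation of the remaining 4 bidders over all 5 lots is Eriksen→Lot B ($166), Lindqvist→Lot G ($146), Osei→Lot D ($161), Quispe→Lot E ($139), total $612.
VCG payment = (others' best without Rivera) − (others' welfare with Rivera) = 612 − 595 = $17.

Rivera pays $17.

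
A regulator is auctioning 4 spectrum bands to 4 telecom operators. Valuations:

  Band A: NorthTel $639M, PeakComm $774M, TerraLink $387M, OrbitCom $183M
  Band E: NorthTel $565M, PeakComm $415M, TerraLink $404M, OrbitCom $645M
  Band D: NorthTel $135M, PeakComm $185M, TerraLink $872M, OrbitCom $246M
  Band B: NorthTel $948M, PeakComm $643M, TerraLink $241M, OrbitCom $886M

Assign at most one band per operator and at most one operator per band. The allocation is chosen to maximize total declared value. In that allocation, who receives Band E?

OrbitCom receives Band E.

Optimal: NorthTel→Band B ($948M), PeakComm→Band A ($774M), TerraLink→Band D ($872M), OrbitCom→Band E ($645M) — total 948+774+872+645 = $3239M.
Next-best assignment: NorthTel→Band E, PeakComm→Band A, TerraLink→Band D, OrbitCom→Band B = $3097M.
Every other assignment is strictly worse.
OrbitCom's own top band is Band B ($886M), but forcing OrbitCom→Band B and reassigning the rest optimally gives only $3097M — worse by 142.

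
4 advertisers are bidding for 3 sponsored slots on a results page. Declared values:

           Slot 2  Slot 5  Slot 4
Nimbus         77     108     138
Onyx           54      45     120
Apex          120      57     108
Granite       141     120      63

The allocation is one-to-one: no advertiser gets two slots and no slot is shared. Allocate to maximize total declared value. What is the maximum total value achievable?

Treat this as an assignment problem: match each advertiser to one slot.
Optimal: Apex→Slot 2 ($120), Granite→Slot 5 ($120), Nimbus→Slot 4 ($138) — total 120+120+138 = $378.
Row-greedy (each advertiser in turn takes its best remaining slot) gives $249, worse by 129.
Next-best assignment: Granite→Slot 2, Nimbus→Slot 5, Onyx→Slot 4 = $369.
Checked against all permutations: $378 is optimal.

Max total: $378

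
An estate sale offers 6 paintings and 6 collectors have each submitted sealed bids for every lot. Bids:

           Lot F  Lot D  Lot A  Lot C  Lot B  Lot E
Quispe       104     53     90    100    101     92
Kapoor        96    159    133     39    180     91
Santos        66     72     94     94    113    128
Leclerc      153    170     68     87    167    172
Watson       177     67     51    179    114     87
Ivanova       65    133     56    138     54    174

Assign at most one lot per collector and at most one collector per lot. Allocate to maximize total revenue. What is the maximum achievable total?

Max total: $901

This is a one-to-one assignment (maximum-weight bipartite matching).
Optimal: Quispe→Lot F ($104), Kapoor→Lot B ($180), Santos→Lot A ($94), Leclerc→Lot D ($170), Watson→Lot C ($179), Ivanova→Lot E ($174) — total 104+180+94+170+179+174 = $901.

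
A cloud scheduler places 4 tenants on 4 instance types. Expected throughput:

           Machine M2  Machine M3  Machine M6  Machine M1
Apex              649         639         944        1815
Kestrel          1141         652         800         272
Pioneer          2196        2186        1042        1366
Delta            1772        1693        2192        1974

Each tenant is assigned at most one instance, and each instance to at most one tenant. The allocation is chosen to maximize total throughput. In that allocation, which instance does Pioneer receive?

Optimal: Apex→Machine M1 (1815 ops/s), Kestrel→Machine M2 (1141 ops/s), Pioneer→Machine M3 (2186 ops/s), Delta→Machine M6 (2192 ops/s) — total 1815+1141+2186+2192 = 7334 ops/s.
Pioneer's own top instance is Machine M2 (2196 ops/s), but forcing Pioneer→Machine M2 and reassigning the rest optimally gives only 6855 ops/s — worse by 479.

Pioneer receives Machine M3.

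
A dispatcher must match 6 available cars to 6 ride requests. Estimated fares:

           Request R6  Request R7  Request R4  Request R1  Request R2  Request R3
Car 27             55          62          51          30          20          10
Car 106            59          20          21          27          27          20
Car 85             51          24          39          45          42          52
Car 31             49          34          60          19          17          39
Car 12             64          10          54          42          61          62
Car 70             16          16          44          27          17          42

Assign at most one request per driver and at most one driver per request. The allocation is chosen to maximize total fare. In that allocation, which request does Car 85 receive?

This is the linear assignment problem.
Optimal: Car 27→Request R7 ($62), Car 106→Request R6 ($59), Car 85→Request R1 ($45), Car 31→Request R4 ($60), Car 12→Request R2 ($61), Car 70→Request R3 ($42) — total 62+59+45+60+61+42 = $329.
Row-greedy (each driver in turn takes its best remaining request) gives $321, worse by 8.
Checked against all permutations: $329 is optimal.
Car 85's own top request is Request R3 ($52), but forcing Car 85→Request R3 and reassigning the rest optimally gives only $321 — worse by 8.

Car 85 receives Request R1.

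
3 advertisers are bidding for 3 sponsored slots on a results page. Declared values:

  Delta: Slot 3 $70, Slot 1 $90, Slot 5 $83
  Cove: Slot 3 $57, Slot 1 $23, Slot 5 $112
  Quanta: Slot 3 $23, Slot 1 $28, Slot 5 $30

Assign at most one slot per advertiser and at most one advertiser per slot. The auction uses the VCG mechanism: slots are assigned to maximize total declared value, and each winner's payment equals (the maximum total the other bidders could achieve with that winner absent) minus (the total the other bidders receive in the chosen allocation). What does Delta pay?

Delta pays $5.

Efficient allocation: Delta→Slot 1 ($90), Cove→Slot 5 ($112), Quanta→Slot 3 ($23); total welfare W = $225.
Delta receives Slot 1 at value $90, so the others get W − 90 = $135.
Without Delta: best allocation of the remaining 2 bidders over all 3 slots is Cove→Slot 5 ($112), Quanta→Slot 1 ($28), total $140.
VCG payment = (others' best without Delta) − (others' welfare with Delta) = 140 − 135 = $5.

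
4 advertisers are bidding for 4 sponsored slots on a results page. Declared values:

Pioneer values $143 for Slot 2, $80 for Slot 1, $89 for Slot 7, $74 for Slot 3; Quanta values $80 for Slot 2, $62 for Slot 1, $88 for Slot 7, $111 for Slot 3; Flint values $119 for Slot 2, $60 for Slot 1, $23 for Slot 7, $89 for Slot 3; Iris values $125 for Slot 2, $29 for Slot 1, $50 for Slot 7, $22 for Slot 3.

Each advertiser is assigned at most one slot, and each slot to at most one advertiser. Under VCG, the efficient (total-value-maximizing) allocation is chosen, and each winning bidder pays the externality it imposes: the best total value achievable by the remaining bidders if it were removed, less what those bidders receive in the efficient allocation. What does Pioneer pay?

Pioneer pays $6.

Efficient allocation: Pioneer→Slot 7 ($89), Quanta→Slot 3 ($111), Flint→Slot 1 ($60), Iris→Slot 2 ($125); total welfare W = $385.
Pioneer receives Slot 7 at value $89, so the others get W − 89 = $296.
Without Pioneer: best allocation of the remaining 3 bidders over all 4 slots is Quanta→Slot 7 ($88), Flint→Slot 3 ($89), Iris→Slot 2 ($125), total $302.
VCG payment = (others' best without Pioneer) − (others' welfare with Pioneer) = 302 − 296 = $6.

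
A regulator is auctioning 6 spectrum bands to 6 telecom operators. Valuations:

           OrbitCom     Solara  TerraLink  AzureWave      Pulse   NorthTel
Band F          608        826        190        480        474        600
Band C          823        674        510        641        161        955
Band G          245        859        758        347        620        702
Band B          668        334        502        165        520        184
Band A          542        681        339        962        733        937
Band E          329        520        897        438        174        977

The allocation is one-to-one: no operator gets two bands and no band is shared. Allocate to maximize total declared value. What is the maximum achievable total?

Max total: $4928M

Optimal: OrbitCom→Band B ($668M), Solara→Band F ($826M), TerraLink→Band E ($897M), AzureWave→Band A ($962M), Pulse→Band G ($620M), NorthTel→Band C ($955M) — total 668+826+897+962+620+955 = $4928M.
Row-greedy (each operator in turn takes its best remaining band) gives $4661M, worse by 267.
Swapping TerraLink↔AzureWave (TerraLink→Band A $339M, AzureWave→Band E $438M) loses 1082.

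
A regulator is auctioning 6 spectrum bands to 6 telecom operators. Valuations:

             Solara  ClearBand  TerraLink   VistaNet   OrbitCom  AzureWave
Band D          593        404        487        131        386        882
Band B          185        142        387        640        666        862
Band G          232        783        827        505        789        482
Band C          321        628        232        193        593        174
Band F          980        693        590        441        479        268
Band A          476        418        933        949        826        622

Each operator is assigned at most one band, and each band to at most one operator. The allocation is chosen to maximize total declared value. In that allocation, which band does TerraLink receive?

TerraLink receives Band G.

This is the linear assignment problem.
Optimal: Solara→Band F ($980M), ClearBand→Band C ($628M), TerraLink→Band G ($827M), VistaNet→Band A ($949M), OrbitCom→Band B ($666M), AzureWave→Band D ($882M) — total 980+628+827+949+666+882 = $4932M.
Row-greedy (each operator in turn takes its best remaining band) gives $4811M, worse by 121.
Every other assignment is strictly worse.
TerraLink's own top band is Band A ($933M), but forcing TerraLink→Band A and reassigning the rest optimally gives only $4852M — worse by 80.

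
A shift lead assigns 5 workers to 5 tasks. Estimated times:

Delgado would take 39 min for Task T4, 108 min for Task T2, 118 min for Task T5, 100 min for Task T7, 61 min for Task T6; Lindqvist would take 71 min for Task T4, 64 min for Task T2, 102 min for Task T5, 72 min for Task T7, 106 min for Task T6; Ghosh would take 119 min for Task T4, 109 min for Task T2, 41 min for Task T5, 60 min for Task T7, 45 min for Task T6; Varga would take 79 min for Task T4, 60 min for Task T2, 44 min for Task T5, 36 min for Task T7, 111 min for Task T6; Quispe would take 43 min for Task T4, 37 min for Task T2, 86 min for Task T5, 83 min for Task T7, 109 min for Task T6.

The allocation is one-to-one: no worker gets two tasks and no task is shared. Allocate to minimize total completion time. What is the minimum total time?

Minimum total: 237 min

Optimal: Delgado→Task T4 (39 min), Lindqvist→Task T7 (72 min), Ghosh→Task T6 (45 min), Varga→Task T5 (44 min), Quispe→Task T2 (37 min) — total 39+72+45+44+37 = 237 min.
Column-greedy (each task in turn goes to its cheapest remaining worker) gives 259 min, worse by 22.
Next-best assignment: Delgado→Task T6, Lindqvist→Task T2, Ghosh→Task T5, Varga→Task T7, Quispe→Task T4 = 245 min.
No other one-to-one assignment undercuts 237 min.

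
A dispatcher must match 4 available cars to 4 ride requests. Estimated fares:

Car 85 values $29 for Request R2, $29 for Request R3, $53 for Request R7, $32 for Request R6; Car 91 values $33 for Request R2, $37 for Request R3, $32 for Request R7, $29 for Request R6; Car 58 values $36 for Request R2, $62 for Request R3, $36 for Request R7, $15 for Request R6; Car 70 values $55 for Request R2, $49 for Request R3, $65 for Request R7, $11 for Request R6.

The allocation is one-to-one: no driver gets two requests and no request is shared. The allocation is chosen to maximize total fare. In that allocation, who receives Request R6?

Car 91 receives Request R6.

Optimal: Car 85→Request R7 ($53), Car 91→Request R6 ($29), Car 58→Request R3 ($62), Car 70→Request R2 ($55) — total 53+29+62+55 = $199.
Row-greedy (each driver in turn takes its best remaining request) gives $137, worse by 62.
Next-best assignment: Car 85→Request R6, Car 91→Request R2, Car 58→Request R3, Car 70→Request R7 = $192.
Swapping Car 58↔Car 70 (Car 58→Request R2 $36, Car 70→Request R3 $49) loses 32.
Every other assignment is strictly worse.
Car 91's own top request is Request R3 ($37), but forcing Car 91→Request R3 and reassigning the rest optimally gives only $170 — worse by 29.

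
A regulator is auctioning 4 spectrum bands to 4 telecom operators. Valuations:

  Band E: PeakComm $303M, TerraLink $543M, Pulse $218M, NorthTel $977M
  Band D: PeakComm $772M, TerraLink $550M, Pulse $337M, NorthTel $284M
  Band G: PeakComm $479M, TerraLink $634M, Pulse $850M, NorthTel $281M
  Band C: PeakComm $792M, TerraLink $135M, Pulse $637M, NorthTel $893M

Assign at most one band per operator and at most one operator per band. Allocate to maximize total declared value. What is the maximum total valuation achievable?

Optimal: PeakComm→Band C ($792M), TerraLink→Band D ($550M), Pulse→Band G ($850M), NorthTel→Band E ($977M) — total 792+550+850+977 = $3169M.
Row-greedy (each operator in turn takes its best remaining band) gives $2740M, worse by 429.
Next-best assignment: PeakComm→Band D, TerraLink→Band E, Pulse→Band G, NorthTel→Band C = $3058M.

Maximum total: $3169M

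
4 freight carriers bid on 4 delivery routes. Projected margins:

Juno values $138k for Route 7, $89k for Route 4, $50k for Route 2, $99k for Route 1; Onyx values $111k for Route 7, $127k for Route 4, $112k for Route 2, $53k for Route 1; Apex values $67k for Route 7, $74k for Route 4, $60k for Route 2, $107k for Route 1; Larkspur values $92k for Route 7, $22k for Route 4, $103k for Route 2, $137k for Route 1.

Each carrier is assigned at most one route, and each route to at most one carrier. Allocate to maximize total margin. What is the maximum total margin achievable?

Optimal: Juno→Route 7 ($138k), Onyx→Route 4 ($127k), Apex→Route 1 ($107k), Larkspur→Route 2 ($103k) — total 138+127+107+103 = $475k.
Max-entry greedy (repeatedly take the single best remaining cell) gives $462k, worse by 13.
Checked against all permutations: $475k is optimal.

Max total: $475k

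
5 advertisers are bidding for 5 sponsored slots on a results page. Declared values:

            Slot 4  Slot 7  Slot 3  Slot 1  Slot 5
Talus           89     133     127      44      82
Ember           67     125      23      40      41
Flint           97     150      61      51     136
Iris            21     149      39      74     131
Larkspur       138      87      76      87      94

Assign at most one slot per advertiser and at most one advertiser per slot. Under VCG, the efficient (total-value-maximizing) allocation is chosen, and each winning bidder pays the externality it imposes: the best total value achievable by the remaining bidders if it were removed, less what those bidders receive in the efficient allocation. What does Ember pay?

Efficient allocation: Talus→Slot 3 ($127), Ember→Slot 7 ($125), Flint→Slot 5 ($136), Iris→Slot 1 ($74), Larkspur→Slot 4 ($138); total welfare W = $600.
Ember receives Slot 7 at value $125, so the others get W − 125 = $475.
Without Ember: best allocation of the remaining 4 bidders over all 5 slots is Talus→Slot 3 ($127), Flint→Slot 5 ($136), Iris→Slot 7 ($149), Larkspur→Slot 4 ($138), total $550.
VCG payment = (others' best without Ember) − (others' welfare with Ember) = 550 − 475 = $75.

Ember pays $75.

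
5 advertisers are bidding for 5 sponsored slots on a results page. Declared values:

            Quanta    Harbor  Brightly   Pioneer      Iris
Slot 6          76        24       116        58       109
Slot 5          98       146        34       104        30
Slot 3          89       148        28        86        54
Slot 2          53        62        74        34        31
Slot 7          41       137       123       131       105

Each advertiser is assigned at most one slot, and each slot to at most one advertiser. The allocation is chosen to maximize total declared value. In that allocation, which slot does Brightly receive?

Brightly receives Slot 2.

This is a one-to-one assignment (maximum-weight bipartite matching).
Optimal: Quanta→Slot 5 ($98), Harbor→Slot 3 ($148), Brightly→Slot 2 ($74), Pioneer→Slot 7 ($131), Iris→Slot 6 ($109) — total 98+148+74+131+109 = $560.
Column-greedy (each slot in turn goes to its best remaining advertiser) gives $490, worse by 70.
Every other assignment is strictly worse.
Brightly's own top slot is Slot 7 ($123), but forcing Brightly→Slot 7 and reassigning the rest optimally gives only $537 — worse by 23.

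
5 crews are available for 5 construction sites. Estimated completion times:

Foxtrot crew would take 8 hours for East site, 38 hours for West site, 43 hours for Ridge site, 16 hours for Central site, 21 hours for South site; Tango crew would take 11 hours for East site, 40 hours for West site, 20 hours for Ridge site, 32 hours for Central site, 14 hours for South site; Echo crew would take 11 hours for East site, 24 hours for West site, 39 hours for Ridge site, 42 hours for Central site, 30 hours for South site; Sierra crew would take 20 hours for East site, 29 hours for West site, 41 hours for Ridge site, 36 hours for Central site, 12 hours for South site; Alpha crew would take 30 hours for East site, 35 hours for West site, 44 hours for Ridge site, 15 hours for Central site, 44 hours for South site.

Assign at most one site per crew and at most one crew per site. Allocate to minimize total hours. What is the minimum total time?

This is the linear assignment problem.
Optimal: Foxtrot crew→East site (8 hours), Tango crew→Ridge site (20 hours), Echo crew→West site (24 hours), Sierra crew→South site (12 hours), Alpha crew→Central site (15 hours) — total 8+20+24+12+15 = 79 hours.
Row-greedy (each crew in turn takes its cheapest remaining site) gives 126 hours, worse by 47.
Next-best assignment: Foxtrot crew→Central site, Tango crew→Ridge site, Echo crew→East site, Sierra crew→South site, Alpha crew→West site = 94 hours.
No other one-to-one assignment undercuts 79 hours.

Minimum total: 79 hours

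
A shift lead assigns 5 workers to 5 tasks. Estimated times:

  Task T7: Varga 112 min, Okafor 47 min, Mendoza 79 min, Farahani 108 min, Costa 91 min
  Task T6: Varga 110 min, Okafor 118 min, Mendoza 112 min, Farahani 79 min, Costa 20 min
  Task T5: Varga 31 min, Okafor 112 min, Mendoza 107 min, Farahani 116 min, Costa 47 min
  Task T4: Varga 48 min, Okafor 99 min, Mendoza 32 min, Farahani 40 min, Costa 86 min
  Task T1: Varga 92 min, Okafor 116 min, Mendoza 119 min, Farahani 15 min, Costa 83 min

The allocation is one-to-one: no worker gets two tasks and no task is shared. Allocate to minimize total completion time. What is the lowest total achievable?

Optimal: Varga→Task T5 (31 min), Okafor→Task T7 (47 min), Mendoza→Task T4 (32 min), Farahani→Task T1 (15 min), Costa→Task T6 (20 min) — total 31+47+32+15+20 = 145 min.
Swapping Varga↔Farahani (Varga→Task T1 92 min, Farahani→Task T5 116 min) adds 162.

Min total: 145 min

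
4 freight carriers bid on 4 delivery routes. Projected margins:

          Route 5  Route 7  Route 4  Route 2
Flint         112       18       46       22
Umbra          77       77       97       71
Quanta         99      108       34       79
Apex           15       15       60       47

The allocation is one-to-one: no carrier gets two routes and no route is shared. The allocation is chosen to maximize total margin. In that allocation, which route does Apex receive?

Apex receives Route 2.

Optimal: Flint→Route 5 ($112k), Umbra→Route 4 ($97k), Quanta→Route 7 ($108k), Apex→Route 2 ($47k) — total 112+97+108+47 = $364k.
Next-best assignment: Flint→Route 5, Umbra→Route 2, Quanta→Route 7, Apex→Route 4 = $351k.
No other one-to-one assignment exceeds $364k.
Apex's own top route is Route 4 ($60k), but forcing Apex→Route 4 and reassigning the rest optimally gives only $351k — worse by 13.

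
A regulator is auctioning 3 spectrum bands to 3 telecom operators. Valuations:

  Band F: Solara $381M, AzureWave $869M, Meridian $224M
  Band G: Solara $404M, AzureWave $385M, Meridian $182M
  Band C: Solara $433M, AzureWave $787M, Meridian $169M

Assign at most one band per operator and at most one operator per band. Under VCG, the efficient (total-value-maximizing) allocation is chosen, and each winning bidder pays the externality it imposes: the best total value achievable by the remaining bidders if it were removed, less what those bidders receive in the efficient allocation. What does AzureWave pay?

AzureWave pays $42M.

Efficient allocation: Solara→Band C ($433M), AzureWave→Band F ($869M), Meridian→Band G ($182M); total welfare W = $1484M.
AzureWave receives Band F at value $869M, so the others get W − 869 = $615M.
Without AzureWave: best allocation of the remaining 2 bidders over all 3 bands is Solara→Band C ($433M), Meridian→Band F ($224M), total $657M.
VCG payment = (others' best without AzureWave) − (others' welfare with AzureWave) = 657 − 615 = $42M.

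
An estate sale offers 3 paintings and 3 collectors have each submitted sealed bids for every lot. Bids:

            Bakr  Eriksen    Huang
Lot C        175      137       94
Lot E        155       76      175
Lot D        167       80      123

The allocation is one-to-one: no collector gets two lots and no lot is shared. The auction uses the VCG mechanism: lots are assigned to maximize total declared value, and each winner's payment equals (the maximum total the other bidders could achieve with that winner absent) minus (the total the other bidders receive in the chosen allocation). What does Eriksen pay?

Eriksen pays $8.

Efficient allocation: Bakr→Lot D ($167), Eriksen→Lot C ($137), Huang→Lot E ($175); total welfare W = $479.
Eriksen receives Lot C at value $137, so the others get W − 137 = $342.
Without Eriksen: best allocation of the remaining 2 bidders over all 3 lots is Bakr→Lot C ($175), Huang→Lot E ($175), total $350.
VCG payment = (others' best without Eriksen) − (others' welfare with Eriksen) = 350 − 342 = $8.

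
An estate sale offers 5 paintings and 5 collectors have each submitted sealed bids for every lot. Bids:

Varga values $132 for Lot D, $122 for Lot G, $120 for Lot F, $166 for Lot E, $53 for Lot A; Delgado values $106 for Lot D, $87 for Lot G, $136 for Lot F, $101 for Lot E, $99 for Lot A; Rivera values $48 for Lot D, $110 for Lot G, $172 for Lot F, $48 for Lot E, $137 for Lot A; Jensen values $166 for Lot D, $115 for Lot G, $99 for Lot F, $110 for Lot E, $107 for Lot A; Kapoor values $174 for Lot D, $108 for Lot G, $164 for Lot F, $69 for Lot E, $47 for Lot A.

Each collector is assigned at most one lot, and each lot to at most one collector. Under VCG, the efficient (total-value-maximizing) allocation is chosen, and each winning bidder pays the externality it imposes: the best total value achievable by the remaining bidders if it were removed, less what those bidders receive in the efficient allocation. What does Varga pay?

Varga pays $6.

Efficient allocation: Varga→Lot E ($166), Delgado→Lot F ($136), Rivera→Lot A ($137), Jensen→Lot G ($115), Kapoor→Lot D ($174); total welfare W = $728.
Varga receives Lot E at value $166, so the others get W − 166 = $562.
Without Varga: best allocation of the remaining 4 bidders over all 5 lots is Delgado→Lot E ($101), Rivera→Lot A ($137), Jensen→Lot D ($166), Kapoor→Lot F ($164), total $568.
VCG payment = (others' best without Varga) − (others' welfare with Varga) = 568 − 562 = $6.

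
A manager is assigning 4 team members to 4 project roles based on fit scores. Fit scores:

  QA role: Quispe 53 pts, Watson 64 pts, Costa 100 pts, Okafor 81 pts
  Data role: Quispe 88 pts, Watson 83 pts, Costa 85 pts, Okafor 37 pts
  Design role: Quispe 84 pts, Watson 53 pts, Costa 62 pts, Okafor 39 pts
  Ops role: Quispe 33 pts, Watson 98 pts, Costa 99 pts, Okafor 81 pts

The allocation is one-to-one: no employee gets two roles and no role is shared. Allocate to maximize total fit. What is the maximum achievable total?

Optimal: Quispe→Design role (84 pts), Watson→Data role (83 pts), Costa→QA role (100 pts), Okafor→Ops role (81 pts) — total 84+83+100+81 = 348 pts.
Column-greedy (each role in turn goes to its best remaining employee) gives 322 pts, worse by 26.

Max total: 348 pts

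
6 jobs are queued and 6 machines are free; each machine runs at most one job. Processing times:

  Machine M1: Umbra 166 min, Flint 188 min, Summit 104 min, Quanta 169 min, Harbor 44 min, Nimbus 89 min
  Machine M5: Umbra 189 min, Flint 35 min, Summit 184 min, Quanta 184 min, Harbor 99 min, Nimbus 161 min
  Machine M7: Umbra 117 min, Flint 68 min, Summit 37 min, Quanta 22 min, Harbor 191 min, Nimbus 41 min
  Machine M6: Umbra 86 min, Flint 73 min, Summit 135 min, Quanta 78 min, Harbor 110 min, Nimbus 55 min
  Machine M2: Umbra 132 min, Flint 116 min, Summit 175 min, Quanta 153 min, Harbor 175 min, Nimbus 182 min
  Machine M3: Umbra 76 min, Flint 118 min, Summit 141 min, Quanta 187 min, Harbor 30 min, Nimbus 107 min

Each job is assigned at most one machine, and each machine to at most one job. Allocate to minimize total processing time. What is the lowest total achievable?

Optimal: Umbra→Machine M2 (132 min), Flint→Machine M5 (35 min), Summit→Machine M1 (104 min), Quanta→Machine M7 (22 min), Harbor→Machine M3 (30 min), Nimbus→Machine M6 (55 min) — total 132+35+104+22+30+55 = 378 min.
Column-greedy (each machine in turn goes to its cheapest remaining job) gives 429 min, worse by 51.
Checked against all permutations: 378 min is optimal.

Minimum total: 378 min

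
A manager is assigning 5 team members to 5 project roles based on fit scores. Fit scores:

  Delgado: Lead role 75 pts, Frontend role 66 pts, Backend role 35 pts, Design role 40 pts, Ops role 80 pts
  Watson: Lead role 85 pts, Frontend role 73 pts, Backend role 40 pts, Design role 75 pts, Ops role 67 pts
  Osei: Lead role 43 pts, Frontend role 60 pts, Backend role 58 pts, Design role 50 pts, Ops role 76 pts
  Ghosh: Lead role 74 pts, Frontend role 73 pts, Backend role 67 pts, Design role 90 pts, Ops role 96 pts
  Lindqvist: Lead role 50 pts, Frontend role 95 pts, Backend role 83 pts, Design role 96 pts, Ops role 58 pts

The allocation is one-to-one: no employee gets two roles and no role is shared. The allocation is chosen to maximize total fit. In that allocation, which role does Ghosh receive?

Treat this as an assignment problem: match each employee to one role.
Optimal: Delgado→Ops role (80 pts), Watson→Lead role (85 pts), Osei→Backend role (58 pts), Ghosh→Design role (90 pts), Lindqvist→Frontend role (95 pts) — total 80+85+58+90+95 = 408 pts.
Max-entry greedy (repeatedly take the single best remaining cell) gives 401 pts, worse by 7.
Ghosh's own top role is Ops role (96 pts), but forcing Ghosh→Ops role and reassigning the rest optimally gives only 401 pts — worse by 7.

Ghosh receives Design role.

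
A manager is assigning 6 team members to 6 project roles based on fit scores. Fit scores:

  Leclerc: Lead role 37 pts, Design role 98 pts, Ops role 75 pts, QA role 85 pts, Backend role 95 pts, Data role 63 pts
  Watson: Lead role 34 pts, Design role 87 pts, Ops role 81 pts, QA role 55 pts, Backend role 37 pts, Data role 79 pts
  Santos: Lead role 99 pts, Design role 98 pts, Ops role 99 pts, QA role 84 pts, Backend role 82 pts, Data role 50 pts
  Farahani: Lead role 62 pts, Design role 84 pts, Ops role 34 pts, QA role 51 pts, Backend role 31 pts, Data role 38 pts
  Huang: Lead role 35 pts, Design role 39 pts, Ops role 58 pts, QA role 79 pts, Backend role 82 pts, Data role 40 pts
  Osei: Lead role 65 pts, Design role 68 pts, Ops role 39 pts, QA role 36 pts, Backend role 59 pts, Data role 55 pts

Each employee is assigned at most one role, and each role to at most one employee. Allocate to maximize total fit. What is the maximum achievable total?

Treat this as an assignment problem: match each employee to one role.
Optimal: Leclerc→Backend role (95 pts), Watson→Data role (79 pts), Santos→Ops role (99 pts), Farahani→Design role (84 pts), Huang→QA role (79 pts), Osei→Lead role (65 pts) — total 95+79+99+84+79+65 = 501 pts.
Row-greedy (each employee in turn takes its best remaining role) gives 466 pts, worse by 35.
Next-best assignment: Leclerc→QA role, Watson→Data role, Santos→Ops role, Farahani→Design role, Huang→Backend role, Osei→Lead role = 494 pts.
Checked against all permutations: 501 pts is optimal.

Maximum total: 501 pts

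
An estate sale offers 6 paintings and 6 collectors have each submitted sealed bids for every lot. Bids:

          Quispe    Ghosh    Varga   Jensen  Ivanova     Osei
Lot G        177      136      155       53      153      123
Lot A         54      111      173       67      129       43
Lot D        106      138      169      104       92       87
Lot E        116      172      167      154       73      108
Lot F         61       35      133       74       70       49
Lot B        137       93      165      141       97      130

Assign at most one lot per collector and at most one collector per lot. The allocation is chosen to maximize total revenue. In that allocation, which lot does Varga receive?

This is a one-to-one assignment (maximum-weight bipartite matching).
Optimal: Quispe→Lot G ($177), Ghosh→Lot D ($138), Varga→Lot F ($133), Jensen→Lot E ($154), Ivanova→Lot A ($129), Osei→Lot B ($130) — total 177+138+133+154+129+130 = $861.
Row-greedy (each collector in turn takes its best remaining lot) gives $804, worse by 57.
Swapping Varga↔Ivanova (Varga→Lot A $173, Ivanova→Lot F $70) loses 19.
No other one-to-one assignment exceeds $861.
Varga's own top lot is Lot A ($173), but forcing Varga→Lot A and reassigning the rest optimally gives only $842 — worse by 19.

Varga receives Lot F.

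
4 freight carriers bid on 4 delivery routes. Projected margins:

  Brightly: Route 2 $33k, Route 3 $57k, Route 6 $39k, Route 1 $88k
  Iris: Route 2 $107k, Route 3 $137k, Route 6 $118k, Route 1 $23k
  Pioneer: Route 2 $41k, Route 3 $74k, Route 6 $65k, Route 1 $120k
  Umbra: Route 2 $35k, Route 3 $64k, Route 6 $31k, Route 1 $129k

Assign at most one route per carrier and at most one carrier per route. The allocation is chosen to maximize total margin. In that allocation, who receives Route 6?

Pioneer receives Route 6.

Optimal: Brightly→Route 2 ($33k), Iris→Route 3 ($137k), Pioneer→Route 6 ($65k), Umbra→Route 1 ($129k) — total 33+137+65+129 = $364k.
Column-greedy (each route in turn goes to its best remaining carrier) gives $349k, worse by 15.
Swapping Iris↔Pioneer (Iris→Route 6 $118k, Pioneer→Route 3 $74k) loses 10.
Pioneer's own top route is Route 1 ($120k), but forcing Pioneer→Route 1 and reassigning the rest optimally gives only $335k — worse by 29.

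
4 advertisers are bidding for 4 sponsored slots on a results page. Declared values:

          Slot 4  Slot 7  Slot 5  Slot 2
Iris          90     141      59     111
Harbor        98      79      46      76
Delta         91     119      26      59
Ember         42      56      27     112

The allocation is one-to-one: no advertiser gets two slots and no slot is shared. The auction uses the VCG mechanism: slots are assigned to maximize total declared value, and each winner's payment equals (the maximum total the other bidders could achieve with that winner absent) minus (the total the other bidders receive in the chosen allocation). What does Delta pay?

Delta pays $52.

Efficient allocation: Iris→Slot 7 ($141), Harbor→Slot 5 ($46), Delta→Slot 4 ($91), Ember→Slot 2 ($112); total welfare W = $390.
Delta receives Slot 4 at value $91, so the others get W − 91 = $299.
Without Delta: best allocation of the remaining 3 bidders over all 4 slots is Iris→Slot 7 ($141), Harbor→Slot 4 ($98), Ember→Slot 2 ($112), total $351.
VCG payment = (others' best without Delta) − (others' welfare with Delta) = 351 − 299 = $52.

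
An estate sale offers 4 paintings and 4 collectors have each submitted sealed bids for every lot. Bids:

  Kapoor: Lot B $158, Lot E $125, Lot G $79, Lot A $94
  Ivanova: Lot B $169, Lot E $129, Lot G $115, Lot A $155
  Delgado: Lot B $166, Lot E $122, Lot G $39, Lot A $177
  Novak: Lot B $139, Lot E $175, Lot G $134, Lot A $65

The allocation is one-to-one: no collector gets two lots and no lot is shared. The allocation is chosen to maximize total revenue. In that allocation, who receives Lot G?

Ivanova receives Lot G.

Optimal: Kapoor→Lot B ($158), Ivanova→Lot G ($115), Delgado→Lot A ($177), Novak→Lot E ($175) — total 158+115+177+175 = $625.
Row-greedy (each collector in turn takes its best remaining lot) gives $569, worse by 56.
Next-best assignment: Kapoor→Lot E, Ivanova→Lot B, Delgado→Lot A, Novak→Lot G = $605.
Swapping Kapoor↔Ivanova (Kapoor→Lot G $79, Ivanova→Lot B $169) loses 25.
Ivanova's own top lot is Lot B ($169), but forcing Ivanova→Lot B and reassigning the rest optimally gives only $605 — worse by 20.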